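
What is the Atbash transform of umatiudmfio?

u(20) → f(5)
m(12) → n(13)
a(0) → z(25)
t(19) → g(6)
i(8) → r(17)
u(20) → f(5)
d(3) → w(22)
m(12) → n(13)
f(5) → u(20)
i(8) → r(17)
o(14) → l(11)

fnzgrfwnurl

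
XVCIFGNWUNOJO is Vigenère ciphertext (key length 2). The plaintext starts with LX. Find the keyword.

MY

Subtract each crib letter from the matching ciphertext letter (mod 26):
X(23)−L(11)=12 → M
V(21)−X(23)=-2≡24 → Y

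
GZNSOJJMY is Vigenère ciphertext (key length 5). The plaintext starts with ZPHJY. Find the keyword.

HKGJQ

Subtract each crib letter from the matching ciphertext letter (mod 26):
G(6)−Z(25)=-19≡7 → H
Z(25)−P(15)=10 → K
N(13)−H(7)=6 → G
S(18)−J(9)=9 → J
O(14)−Y(24)=-10≡16 → Q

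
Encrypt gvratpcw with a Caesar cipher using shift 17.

g(6): 6+17=23 → x
v(21): 21+17=38≡12 → m
r(17): 17+17=34≡8 → i
a(0): 0+17=17 → r
t(19): 19+17=36≡10 → k
p(15): 15+17=32≡6 → g
c(2): 2+17=19 → t
w(22): 22+17=39≡13 → n

xmirkgtn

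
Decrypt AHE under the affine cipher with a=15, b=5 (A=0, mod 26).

The inverse of 15 mod 26 is 7, since 15·7=105≡1. Apply D(y)=7·(y−5) mod 26:
A(0): 7·(0−5)=-35≡17 → R
H(7): 7·(7−5)=14 → O
E(4): 7·(4−5)=-7≡19 → T

ROT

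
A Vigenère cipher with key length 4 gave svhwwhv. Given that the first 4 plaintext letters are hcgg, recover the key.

ltbq

Subtract each crib letter from the matching ciphertext letter (mod 26):
s(18)−h(7)=11 → l
v(21)−c(2)=19 → t
h(7)−g(6)=1 → b
w(22)−g(6)=16 → q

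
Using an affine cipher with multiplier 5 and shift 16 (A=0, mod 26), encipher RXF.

R(17): 5·17+16=101≡23 → X
X(23): 5·23+16=131≡1 → B
F(5): 5·5+16=41≡15 → P

XBP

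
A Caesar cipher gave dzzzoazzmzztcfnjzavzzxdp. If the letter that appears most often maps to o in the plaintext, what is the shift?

The most frequent ciphertext letter is z (appears 10 times).
z is position 25; o is position 14.
Shift = 11.

11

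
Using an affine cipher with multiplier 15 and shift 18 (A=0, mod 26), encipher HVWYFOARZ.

H(7): 15·7+18=123≡19 → T
V(21): 15·21+18=333≡21 → V
W(22): 15·22+18=348≡10 → K
Y(24): 15·24+18=378≡14 → O
F(5): 15·5+18=93≡15 → P
O(14): 15·14+18=228≡20 → U
A(0): 15·0+18=18 → S
R(17): 15·17+18=273≡13 → N
Z(25): 15·25+18=393≡3 → D

TVKOPUSND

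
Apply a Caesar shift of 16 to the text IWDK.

I(8): 8+16=24 → Y
W(22): 22+16=38≡12 → M
D(3): 3+16=19 → T
K(10): 10+16=26≡0 → A

YMTA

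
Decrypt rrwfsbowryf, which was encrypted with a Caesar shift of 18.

zzenajwezgn

r(17): 17−18=-1≡25 → z
r(17): 17−18=-1≡25 → z
w(22): 22−18=4 → e
f(5): 5−18=-13≡13 → n
s(18): 18−18=0 → a
b(1): 1−18=-17≡9 → j
o(14): 14−18=-4≡22 → w
w(22): 22−18=4 → e
r(17): 17−18=-1≡25 → z
y(24): 24−18=6 → g
f(5): 5−18=-13≡13 → n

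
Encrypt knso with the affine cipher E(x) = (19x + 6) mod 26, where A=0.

k(10): 19·10+6=196≡14 → o
n(13): 19·13+6=253≡19 → t
s(18): 19·18+6=348≡10 → k
o(14): 19·14+6=272≡12 → m

otkm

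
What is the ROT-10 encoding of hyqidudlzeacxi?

riasnenvjokmhs

h(7): 7+10=17 → r
y(24): 24+10=34≡8 → i
q(16): 16+10=26≡0 → a
i(8): 8+10=18 → s
d(3): 3+10=13 → n
u(20): 20+10=30≡4 → e
d(3): 3+10=13 → n
l(11): 11+10=21 → v
z(25): 25+10=35≡9 → j
e(4): 4+10=14 → o
a(0): 0+10=10 → k
c(2): 2+10=12 → m
x(23): 23+10=33≡7 → h
i(8): 8+10=18 → s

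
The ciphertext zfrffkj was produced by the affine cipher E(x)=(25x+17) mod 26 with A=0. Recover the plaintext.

smammhi

The inverse of 25 mod 26 is 25, since 25·25=625≡1. Apply D(y)=25·(y−17) mod 26:
z(25): 25·(25−17)=200≡18 → s
f(5): 25·(5−17)=-300≡12 → m
r(17): 25·(17−17)=0 → a
f(5): 25·(5−17)=-300≡12 → m
f(5): 25·(5−17)=-300≡12 → m
k(10): 25·(10−17)=-175≡7 → h
j(9): 25·(9−17)=-200≡8 → i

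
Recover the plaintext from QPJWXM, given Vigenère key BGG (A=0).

Repeat the key across the ciphertext: BGGBGG
Q(16)−B(1): 15 → P
P(15)−G(6): 9 → J
J(9)−G(6): 3 → D
W(22)−B(1): 21 → V
X(23)−G(6): 17 → R
M(12)−G(6): 6 → G

PJDVRG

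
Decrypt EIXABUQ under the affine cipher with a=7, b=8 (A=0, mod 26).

SARKZYQ

The inverse of 7 mod 26 is 15, since 7·15=105≡1. Apply D(y)=15·(y−8) mod 26:
E(4): 15·(4−8)=-60≡18 → S
I(8): 15·(8−8)=0 → A
X(23): 15·(23−8)=225≡17 → R
A(0): 15·(0−8)=-120≡10 → K
B(1): 15·(1−8)=-105≡25 → Z
U(20): 15·(20−8)=180≡24 → Y
Q(16): 15·(16−8)=120≡16 → Q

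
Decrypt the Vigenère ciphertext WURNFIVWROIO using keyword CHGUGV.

Repeat the key across the ciphertext: CHGUGVCHGUGV
W(22)−C(2): 20 → U
U(20)−H(7): 13 → N
R(17)−G(6): 11 → L
N(13)−U(20): -7≡19 → T
F(5)−G(6): -1≡25 → Z
I(8)−V(21): -13≡13 → N
V(21)−C(2): 19 → T
W(22)−H(7): 15 → P
R(17)−G(6): 11 → L
O(14)−U(20): -6≡20 → U
I(8)−G(6): 2 → C
O(14)−V(21): -7≡19 → T

UNLTZNTPLUCT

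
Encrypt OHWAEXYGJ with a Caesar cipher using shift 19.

HAPTXQRZC

O(14): 14+19=33≡7 → H
H(7): 7+19=26≡0 → A
W(22): 22+19=41≡15 → P
A(0): 0+19=19 → T
E(4): 4+19=23 → X
X(23): 23+19=42≡16 → Q
Y(24): 24+19=43≡17 → R
G(6): 6+19=25 → Z
J(9): 9+19=28≡2 → C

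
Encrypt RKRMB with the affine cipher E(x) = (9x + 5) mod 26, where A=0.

R(17): 9·17+5=158≡2 → C
K(10): 9·10+5=95≡17 → R
R(17): 9·17+5=158≡2 → C
M(12): 9·12+5=113≡9 → J
B(1): 9·1+5=14 → O

CRCJO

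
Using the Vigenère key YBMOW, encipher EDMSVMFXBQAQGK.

CEYGRKGJPMYRSY

Repeat the key across the message: YBMOWYBMOWYBMO
E(4)+Y(24): 28≡2 → C
D(3)+B(1): 4 → E
M(12)+M(12): 24 → Y
S(18)+O(14): 32≡6 → G
V(21)+W(22): 43≡17 → R
M(12)+Y(24): 36≡10 → K
F(5)+B(1): 6 → G
X(23)+M(12): 35≡9 → J
B(1)+O(14): 15 → P
Q(16)+W(22): 38≡12 → M
A(0)+Y(24): 24 → Y
Q(16)+B(1): 17 → R
G(6)+M(12): 18 → S
K(10)+O(14): 24 → Y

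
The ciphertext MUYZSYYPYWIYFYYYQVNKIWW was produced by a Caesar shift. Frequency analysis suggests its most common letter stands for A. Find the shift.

24

The most frequent ciphertext letter is Y (appears 8 times).
Y is position 24; A is position 0.
Shift = 24.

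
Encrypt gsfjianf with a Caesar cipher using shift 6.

g(6): 6+6=12 → m
s(18): 18+6=24 → y
f(5): 5+6=11 → l
j(9): 9+6=15 → p
i(8): 8+6=14 → o
a(0): 0+6=6 → g
n(13): 13+6=19 → t
f(5): 5+6=11 → l

mylpogtl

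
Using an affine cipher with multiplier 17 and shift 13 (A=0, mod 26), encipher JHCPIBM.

KCVITEJ

J(9): 17·9+13=166≡10 → K
H(7): 17·7+13=132≡2 → C
C(2): 17·2+13=47≡21 → V
P(15): 17·15+13=268≡8 → I
I(8): 17·8+13=149≡19 → T
B(1): 17·1+13=30≡4 → E
M(12): 17·12+13=217≡9 → J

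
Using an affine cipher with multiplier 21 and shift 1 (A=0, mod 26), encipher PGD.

P(15): 21·15+1=316≡4 → E
G(6): 21·6+1=127≡23 → X
D(3): 21·3+1=64≡12 → M

EXM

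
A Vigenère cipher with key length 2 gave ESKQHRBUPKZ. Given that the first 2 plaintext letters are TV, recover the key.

Subtract each crib letter from the matching ciphertext letter (mod 26):
E(4)−T(19)=-15≡11 → L
S(18)−V(21)=-3≡23 → X

LX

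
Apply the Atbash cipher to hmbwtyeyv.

snydgbvbe

h(7) → s(18)
m(12) → n(13)
b(1) → y(24)
w(22) → d(3)
t(19) → g(6)
y(24) → b(1)
e(4) → v(21)
y(24) → b(1)
v(21) → e(4)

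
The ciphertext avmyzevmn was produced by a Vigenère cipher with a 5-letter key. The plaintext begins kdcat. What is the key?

qskyg

Subtract each crib letter from the matching ciphertext letter (mod 26):
a(0)−k(10)=-10≡16 → q
v(21)−d(3)=18 → s
m(12)−c(2)=10 → k
y(24)−a(0)=24 → y
z(25)−t(19)=6 → g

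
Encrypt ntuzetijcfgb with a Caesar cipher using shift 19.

n(13): 13+19=32≡6 → g
t(19): 19+19=38≡12 → m
u(20): 20+19=39≡13 → n
z(25): 25+19=44≡18 → s
e(4): 4+19=23 → x
t(19): 19+19=38≡12 → m
i(8): 8+19=27≡1 → b
j(9): 9+19=28≡2 → c
c(2): 2+19=21 → v
f(5): 5+19=24 → y
g(6): 6+19=25 → z
b(1): 1+19=20 → u

gmnsxmbcvyzu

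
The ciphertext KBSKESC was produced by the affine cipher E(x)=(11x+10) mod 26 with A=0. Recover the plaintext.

The inverse of 11 mod 26 is 19, since 11·19=209≡1. Apply D(y)=19·(y−10) mod 26:
K(10): 19·(10−10)=0 → A
B(1): 19·(1−10)=-171≡11 → L
S(18): 19·(18−10)=152≡22 → W
K(10): 19·(10−10)=0 → A
E(4): 19·(4−10)=-114≡16 → Q
S(18): 19·(18−10)=152≡22 → W
C(2): 19·(2−10)=-152≡4 → E

ALWAQWE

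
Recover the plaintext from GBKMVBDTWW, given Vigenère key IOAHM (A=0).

YNKFJTPTPK

Repeat the key across the ciphertext: IOAHMIOAHM
G(6)−I(8): -2≡24 → Y
B(1)−O(14): -13≡13 → N
K(10)−A(0): 10 → K
M(12)−H(7): 5 → F
V(21)−M(12): 9 → J
B(1)−I(8): -7≡19 → T
D(3)−O(14): -11≡15 → P
T(19)−A(0): 19 → T
W(22)−H(7): 15 → P
W(22)−M(12): 10 → K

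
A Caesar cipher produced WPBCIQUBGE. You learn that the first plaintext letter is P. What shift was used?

From the crib: W(22)−P(15)=7, so the shift is 7.

7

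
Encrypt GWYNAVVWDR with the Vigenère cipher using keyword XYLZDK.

Repeat the key across the message: XYLZDKXYLZ
G(6)+X(23): 29≡3 → D
W(22)+Y(24): 46≡20 → U
Y(24)+L(11): 35≡9 → J
N(13)+Z(25): 38≡12 → M
A(0)+D(3): 3 → D
V(21)+K(10): 31≡5 → F
V(21)+X(23): 44≡18 → S
W(22)+Y(24): 46≡20 → U
D(3)+L(11): 14 → O
R(17)+Z(25): 42≡16 → Q

DUJMDFSUOQ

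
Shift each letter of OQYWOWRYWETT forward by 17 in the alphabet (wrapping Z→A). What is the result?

O(14): 14+17=31≡5 → F
Q(16): 16+17=33≡7 → H
Y(24): 24+17=41≡15 → P
W(22): 22+17=39≡13 → N
O(14): 14+17=31≡5 → F
W(22): 22+17=39≡13 → N
R(17): 17+17=34≡8 → I
Y(24): 24+17=41≡15 → P
W(22): 22+17=39≡13 → N
E(4): 4+17=21 → V
T(19): 19+17=36≡10 → K
T(19): 19+17=36≡10 → K

FHPNFNIPNVKK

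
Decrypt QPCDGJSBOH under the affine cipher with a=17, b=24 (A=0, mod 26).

The inverse of 17 mod 26 is 23, since 17·23=391≡1. Apply D(y)=23·(y−24) mod 26:
Q(16): 23·(16−24)=-184≡24 → Y
P(15): 23·(15−24)=-207≡1 → B
C(2): 23·(2−24)=-506≡14 → O
D(3): 23·(3−24)=-483≡11 → L
G(6): 23·(6−24)=-414≡2 → C
J(9): 23·(9−24)=-345≡19 → T
S(18): 23·(18−24)=-138≡18 → S
B(1): 23·(1−24)=-529≡17 → R
O(14): 23·(14−24)=-230≡4 → E
H(7): 23·(7−24)=-391≡25 → Z

YBOLCTSREZ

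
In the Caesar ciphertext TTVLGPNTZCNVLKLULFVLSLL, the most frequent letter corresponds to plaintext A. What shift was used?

11

The most frequent ciphertext letter is L (appears 7 times).
L is position 11; A is position 0.
Shift = 11.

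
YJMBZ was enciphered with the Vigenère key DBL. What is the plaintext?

Repeat the key across the ciphertext: DBLDB
Y(24)−D(3): 21 → V
J(9)−B(1): 8 → I
M(12)−L(11): 1 → B
B(1)−D(3): -2≡24 → Y
Z(25)−B(1): 24 → Y

VIBYY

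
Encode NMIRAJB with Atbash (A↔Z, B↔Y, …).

MNRIZQY

N(13) → M(12)
M(12) → N(13)
I(8) → R(17)
R(17) → I(8)
A(0) → Z(25)
J(9) → Q(16)
B(1) → Y(24)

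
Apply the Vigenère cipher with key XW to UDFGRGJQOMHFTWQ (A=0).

Repeat the key across the message: XWXWXWXWXWXWXWX
U(20)+X(23): 43≡17 → R
D(3)+W(22): 25 → Z
F(5)+X(23): 28≡2 → C
G(6)+W(22): 28≡2 → C
R(17)+X(23): 40≡14 → O
G(6)+W(22): 28≡2 → C
J(9)+X(23): 32≡6 → G
Q(16)+W(22): 38≡12 → M
O(14)+X(23): 37≡11 → L
M(12)+W(22): 34≡8 → I
H(7)+X(23): 30≡4 → E
F(5)+W(22): 27≡1 → B
T(19)+X(23): 42≡16 → Q
W(22)+W(22): 44≡18 → S
Q(16)+X(23): 39≡13 → N

RZCCOCGMLIEBQSN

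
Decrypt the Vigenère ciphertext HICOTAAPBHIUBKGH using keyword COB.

Repeat the key across the ciphertext: COBCOBCOBCOBCOBC
H(7)−C(2): 5 → F
I(8)−O(14): -6≡20 → U
C(2)−B(1): 1 → B
O(14)−C(2): 12 → M
T(19)−O(14): 5 → F
A(0)−B(1): -1≡25 → Z
A(0)−C(2): -2≡24 → Y
P(15)−O(14): 1 → B
B(1)−B(1): 0 → A
H(7)−C(2): 5 → F
I(8)−O(14): -6≡20 → U
U(20)−B(1): 19 → T
B(1)−C(2): -1≡25 → Z
K(10)−O(14): -4≡22 → W
G(6)−B(1): 5 → F
H(7)−C(2): 5 → F

FUBMFZYBAFUTZWFF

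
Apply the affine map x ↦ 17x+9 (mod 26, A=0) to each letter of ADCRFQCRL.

JIRMQVRMO

A(0): 17·0+9=9 → J
D(3): 17·3+9=60≡8 → I
C(2): 17·2+9=43≡17 → R
R(17): 17·17+9=298≡12 → M
F(5): 17·5+9=94≡16 → Q
Q(16): 17·16+9=281≡21 → V
C(2): 17·2+9=43≡17 → R
R(17): 17·17+9=298≡12 → M
L(11): 17·11+9=196≡14 → O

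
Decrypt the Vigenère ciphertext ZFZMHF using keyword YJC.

BWXOYD

Repeat the key across the ciphertext: YJCYJC
Z(25)−Y(24): 1 → B
F(5)−J(9): -4≡22 → W
Z(25)−C(2): 23 → X
M(12)−Y(24): -12≡14 → O
H(7)−J(9): -2≡24 → Y
F(5)−C(2): 3 → D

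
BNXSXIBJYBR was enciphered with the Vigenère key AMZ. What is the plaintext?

Repeat the key across the ciphertext: AMZAMZAMZAM
B(1)−A(0): 1 → B
N(13)−M(12): 1 → B
X(23)−Z(25): -2≡24 → Y
S(18)−A(0): 18 → S
X(23)−M(12): 11 → L
I(8)−Z(25): -17≡9 → J
B(1)−A(0): 1 → B
J(9)−M(12): -3≡23 → X
Y(24)−Z(25): -1≡25 → Z
B(1)−A(0): 1 → B
R(17)−M(12): 5 → F

BBYSLJBXZBF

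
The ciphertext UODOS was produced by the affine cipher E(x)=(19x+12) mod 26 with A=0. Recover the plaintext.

The inverse of 19 mod 26 is 11, since 19·11=209≡1. Apply D(y)=11·(y−12) mod 26:
U(20): 11·(20−12)=88≡10 → K
O(14): 11·(14−12)=22 → W
D(3): 11·(3−12)=-99≡5 → F
O(14): 11·(14−12)=22 → W
S(18): 11·(18−12)=66≡14 → O

KWFWO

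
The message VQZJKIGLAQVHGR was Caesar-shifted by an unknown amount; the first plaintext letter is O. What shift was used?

7

From the crib: V(21)−O(14)=7, so the shift is 7.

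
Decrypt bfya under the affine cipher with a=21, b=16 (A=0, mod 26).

The inverse of 21 mod 26 is 5, since 21·5=105≡1. Apply D(y)=5·(y−16) mod 26:
b(1): 5·(1−16)=-75≡3 → d
f(5): 5·(5−16)=-55≡23 → x
y(24): 5·(24−16)=40≡14 → o
a(0): 5·(0−16)=-80≡24 → y

dxoy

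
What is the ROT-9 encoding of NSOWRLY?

N(13): 13+9=22 → W
S(18): 18+9=27≡1 → B
O(14): 14+9=23 → X
W(22): 22+9=31≡5 → F
R(17): 17+9=26≡0 → A
L(11): 11+9=20 → U
Y(24): 24+9=33≡7 → H

WBXFAUH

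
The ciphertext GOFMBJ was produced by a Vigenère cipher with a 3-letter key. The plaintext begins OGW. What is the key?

Subtract each crib letter from the matching ciphertext letter (mod 26):
G(6)−O(14)=-8≡18 → S
O(14)−G(6)=8 → I
F(5)−W(22)=-17≡9 → J

SIJ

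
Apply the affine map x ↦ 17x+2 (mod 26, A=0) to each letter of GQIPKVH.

G(6): 17·6+2=104≡0 → A
Q(16): 17·16+2=274≡14 → O
I(8): 17·8+2=138≡8 → I
P(15): 17·15+2=257≡23 → X
K(10): 17·10+2=172≡16 → Q
V(21): 17·21+2=359≡21 → V
H(7): 17·7+2=121≡17 → R

AOIXQVR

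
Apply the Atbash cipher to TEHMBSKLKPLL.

GVSNYHPOPKOO

T(19) → G(6)
E(4) → V(21)
H(7) → S(18)
M(12) → N(13)
B(1) → Y(24)
S(18) → H(7)
K(10) → P(15)
L(11) → O(14)
K(10) → P(15)
P(15) → K(10)
L(11) → O(14)
L(11) → O(14)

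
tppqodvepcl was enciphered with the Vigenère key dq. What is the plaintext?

qzmalnsommi

Repeat the key across the ciphertext: dqdqdqdqdqd
t(19)−d(3): 16 → q
p(15)−q(16): -1≡25 → z
p(15)−d(3): 12 → m
q(16)−q(16): 0 → a
o(14)−d(3): 11 → l
d(3)−q(16): -13≡13 → n
v(21)−d(3): 18 → s
e(4)−q(16): -12≡14 → o
p(15)−d(3): 12 → m
c(2)−q(16): -14≡12 → m
l(11)−d(3): 8 → i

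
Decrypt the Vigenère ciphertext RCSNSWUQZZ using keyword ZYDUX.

SEPTVXWNFC

Repeat the key across the ciphertext: ZYDUXZYDUX
R(17)−Z(25): -8≡18 → S
C(2)−Y(24): -22≡4 → E
S(18)−D(3): 15 → P
N(13)−U(20): -7≡19 → T
S(18)−X(23): -5≡21 → V
W(22)−Z(25): -3≡23 → X
U(20)−Y(24): -4≡22 → W
Q(16)−D(3): 13 → N
Z(25)−U(20): 5 → F
Z(25)−X(23): 2 → C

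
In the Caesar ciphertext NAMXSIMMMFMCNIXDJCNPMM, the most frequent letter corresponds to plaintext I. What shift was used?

The most frequent ciphertext letter is M (appears 7 times).
M is position 12; I is position 8.
Shift = 4.

4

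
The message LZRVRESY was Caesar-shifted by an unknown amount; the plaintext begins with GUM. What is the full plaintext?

GUMQMZNT

From the crib: L(11)−G(6)=5, so the shift is 5.
Subtract 5 from each ciphertext letter:
L(11): 11−5=6 → G
Z(25): 25−5=20 → U
R(17): 17−5=12 → M
V(21): 21−5=16 → Q
R(17): 17−5=12 → M
E(4): 4−5=-1≡25 → Z
S(18): 18−5=13 → N
Y(24): 24−5=19 → T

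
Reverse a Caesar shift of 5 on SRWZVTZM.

S(18): 18−5=13 → N
R(17): 17−5=12 → M
W(22): 22−5=17 → R
Z(25): 25−5=20 → U
V(21): 21−5=16 → Q
T(19): 19−5=14 → O
Z(25): 25−5=20 → U
M(12): 12−5=7 → H

NMRUQOUH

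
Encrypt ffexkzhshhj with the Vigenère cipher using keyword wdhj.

Repeat the key across the message: wdhjwdhjwdh
f(5)+w(22): 27≡1 → b
f(5)+d(3): 8 → i
e(4)+h(7): 11 → l
x(23)+j(9): 32≡6 → g
k(10)+w(22): 32≡6 → g
z(25)+d(3): 28≡2 → c
h(7)+h(7): 14 → o
s(18)+j(9): 27≡1 → b
h(7)+w(22): 29≡3 → d
h(7)+d(3): 10 → k
j(9)+h(7): 16 → q

bilggcobdkq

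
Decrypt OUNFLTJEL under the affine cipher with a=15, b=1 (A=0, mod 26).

NDGCSWEVS

The inverse of 15 mod 26 is 7, since 15·7=105≡1. Apply D(y)=7·(y−1) mod 26:
O(14): 7·(14−1)=91≡13 → N
U(20): 7·(20−1)=133≡3 → D
N(13): 7·(13−1)=84≡6 → G
F(5): 7·(5−1)=28≡2 → C
L(11): 7·(11−1)=70≡18 → S
T(19): 7·(19−1)=126≡22 → W
J(9): 7·(9−1)=56≡4 → E
E(4): 7·(4−1)=21 → V
L(11): 7·(11−1)=70≡18 → S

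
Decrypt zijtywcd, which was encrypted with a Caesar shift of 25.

z(25): 25−25=0 → a
i(8): 8−25=-17≡9 → j
j(9): 9−25=-16≡10 → k
t(19): 19−25=-6≡20 → u
y(24): 24−25=-1≡25 → z
w(22): 22−25=-3≡23 → x
c(2): 2−25=-23≡3 → d
d(3): 3−25=-22≡4 → e

ajkuzxde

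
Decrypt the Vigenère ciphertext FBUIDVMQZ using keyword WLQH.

JQEBHKWJD

Repeat the key across the ciphertext: WLQHWLQHW
F(5)−W(22): -17≡9 → J
B(1)−L(11): -10≡16 → Q
U(20)−Q(16): 4 → E
I(8)−H(7): 1 → B
D(3)−W(22): -19≡7 → H
V(21)−L(11): 10 → K
M(12)−Q(16): -4≡22 → W
Q(16)−H(7): 9 → J
Z(25)−W(22): 3 → D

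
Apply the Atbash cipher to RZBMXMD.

R(17) → I(8)
Z(25) → A(0)
B(1) → Y(24)
M(12) → N(13)
X(23) → C(2)
M(12) → N(13)
D(3) → W(22)

IAYNCNW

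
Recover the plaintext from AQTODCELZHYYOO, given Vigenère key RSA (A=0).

Repeat the key across the ciphertext: RSARSARSARSARS
A(0)−R(17): -17≡9 → J
Q(16)−S(18): -2≡24 → Y
T(19)−A(0): 19 → T
O(14)−R(17): -3≡23 → X
D(3)−S(18): -15≡11 → L
C(2)−A(0): 2 → C
E(4)−R(17): -13≡13 → N
L(11)−S(18): -7≡19 → T
Z(25)−A(0): 25 → Z
H(7)−R(17): -10≡16 → Q
Y(24)−S(18): 6 → G
Y(24)−A(0): 24 → Y
O(14)−R(17): -3≡23 → X
O(14)−S(18): -4≡22 → W

JYTXLCNTZQGYXW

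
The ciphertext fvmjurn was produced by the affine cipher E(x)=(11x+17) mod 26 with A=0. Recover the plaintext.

gyjefac

The inverse of 11 mod 26 is 19, since 11·19=209≡1. Apply D(y)=19·(y−17) mod 26:
f(5): 19·(5−17)=-228≡6 → g
v(21): 19·(21−17)=76≡24 → y
m(12): 19·(12−17)=-95≡9 → j
j(9): 19·(9−17)=-152≡4 → e
u(20): 19·(20−17)=57≡5 → f
r(17): 19·(17−17)=0 → a
n(13): 19·(13−17)=-76≡2 → c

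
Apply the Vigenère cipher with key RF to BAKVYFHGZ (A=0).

Repeat the key across the message: RFRFRFRFR
B(1)+R(17): 18 → S
A(0)+F(5): 5 → F
K(10)+R(17): 27≡1 → B
V(21)+F(5): 26≡0 → A
Y(24)+R(17): 41≡15 → P
F(5)+F(5): 10 → K
H(7)+R(17): 24 → Y
G(6)+F(5): 11 → L
Z(25)+R(17): 42≡16 → Q

SFBAPKYLQ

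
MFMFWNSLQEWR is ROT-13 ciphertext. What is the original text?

ZSZSJAFYDRJE

M(12): 12−13=-1≡25 → Z
F(5): 5−13=-8≡18 → S
M(12): 12−13=-1≡25 → Z
F(5): 5−13=-8≡18 → S
W(22): 22−13=9 → J
N(13): 13−13=0 → A
S(18): 18−13=5 → F
L(11): 11−13=-2≡24 → Y
Q(16): 16−13=3 → D
E(4): 4−13=-9≡17 → R
W(22): 22−13=9 → J
R(17): 17−13=4 → E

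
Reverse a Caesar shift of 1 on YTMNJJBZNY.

Y(24): 24−1=23 → X
T(19): 19−1=18 → S
M(12): 12−1=11 → L
N(13): 13−1=12 → M
J(9): 9−1=8 → I
J(9): 9−1=8 → I
B(1): 1−1=0 → A
Z(25): 25−1=24 → Y
N(13): 13−1=12 → M
Y(24): 24−1=23 → X

XSLMIIAYMX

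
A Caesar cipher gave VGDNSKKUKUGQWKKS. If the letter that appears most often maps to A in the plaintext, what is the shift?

The most frequent ciphertext letter is K (appears 5 times).
K is position 10; A is position 0.
Shift = 10.

10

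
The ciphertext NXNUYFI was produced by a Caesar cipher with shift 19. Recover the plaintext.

UEUBFMP

N(13): 13−19=-6≡20 → U
X(23): 23−19=4 → E
N(13): 13−19=-6≡20 → U
U(20): 20−19=1 → B
Y(24): 24−19=5 → F
F(5): 5−19=-14≡12 → M
I(8): 8−19=-11≡15 → P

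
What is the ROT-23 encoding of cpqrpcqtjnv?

c(2): 2+23=25 → z
p(15): 15+23=38≡12 → m
q(16): 16+23=39≡13 → n
r(17): 17+23=40≡14 → o
p(15): 15+23=38≡12 → m
c(2): 2+23=25 → z
q(16): 16+23=39≡13 → n
t(19): 19+23=42≡16 → q
j(9): 9+23=32≡6 → g
n(13): 13+23=36≡10 → k
v(21): 21+23=44≡18 → s

zmnomznqgks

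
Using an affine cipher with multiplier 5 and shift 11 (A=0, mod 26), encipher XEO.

X(23): 5·23+11=126≡22 → W
E(4): 5·4+11=31≡5 → F
O(14): 5·14+11=81≡3 → D

WFD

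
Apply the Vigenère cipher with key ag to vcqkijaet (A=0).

Repeat the key across the message: agagagaga
v(21)+a(0): 21 → v
c(2)+g(6): 8 → i
q(16)+a(0): 16 → q
k(10)+g(6): 16 → q
i(8)+a(0): 8 → i
j(9)+g(6): 15 → p
a(0)+a(0): 0 → a
e(4)+g(6): 10 → k
t(19)+a(0): 19 → t

viqqipakt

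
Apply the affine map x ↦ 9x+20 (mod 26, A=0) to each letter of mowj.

yqkx

m(12): 9·12+20=128≡24 → y
o(14): 9·14+20=146≡16 → q
w(22): 9·22+20=218≡10 → k
j(9): 9·9+20=101≡23 → x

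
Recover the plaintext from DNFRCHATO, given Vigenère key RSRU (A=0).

MVOXLPJZX

Repeat the key across the ciphertext: RSRURSRUR
D(3)−R(17): -14≡12 → M
N(13)−S(18): -5≡21 → V
F(5)−R(17): -12≡14 → O
R(17)−U(20): -3≡23 → X
C(2)−R(17): -15≡11 → L
H(7)−S(18): -11≡15 → P
A(0)−R(17): -17≡9 → J
T(19)−U(20): -1≡25 → Z
O(14)−R(17): -3≡23 → X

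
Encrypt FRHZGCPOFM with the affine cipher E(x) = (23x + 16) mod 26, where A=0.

F(5): 23·5+16=131≡1 → B
R(17): 23·17+16=407≡17 → R
H(7): 23·7+16=177≡21 → V
Z(25): 23·25+16=591≡19 → T
G(6): 23·6+16=154≡24 → Y
C(2): 23·2+16=62≡10 → K
P(15): 23·15+16=361≡23 → X
O(14): 23·14+16=338≡0 → A
F(5): 23·5+16=131≡1 → B
M(12): 23·12+16=292≡6 → G

BRVTYKXABG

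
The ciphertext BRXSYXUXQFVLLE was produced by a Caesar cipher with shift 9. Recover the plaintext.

SIOJPOLOHWMCCV

B(1): 1−9=-8≡18 → S
R(17): 17−9=8 → I
X(23): 23−9=14 → O
S(18): 18−9=9 → J
Y(24): 24−9=15 → P
X(23): 23−9=14 → O
U(20): 20−9=11 → L
X(23): 23−9=14 → O
Q(16): 16−9=7 → H
F(5): 5−9=-4≡22 → W
V(21): 21−9=12 → M
L(11): 11−9=2 → C
L(11): 11−9=2 → C
E(4): 4−9=-5≡21 → V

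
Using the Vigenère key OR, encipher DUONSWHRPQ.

RLCEGNVIDH

Repeat the key across the message: OROROROROR
D(3)+O(14): 17 → R
U(20)+R(17): 37≡11 → L
O(14)+O(14): 28≡2 → C
N(13)+R(17): 30≡4 → E
S(18)+O(14): 32≡6 → G
W(22)+R(17): 39≡13 → N
H(7)+O(14): 21 → V
R(17)+R(17): 34≡8 → I
P(15)+O(14): 29≡3 → D
Q(16)+R(17): 33≡7 → H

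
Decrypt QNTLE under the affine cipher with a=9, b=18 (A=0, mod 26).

The inverse of 9 mod 26 is 3, since 9·3=27≡1. Apply D(y)=3·(y−18) mod 26:
Q(16): 3·(16−18)=-6≡20 → U
N(13): 3·(13−18)=-15≡11 → L
T(19): 3·(19−18)=3 → D
L(11): 3·(11−18)=-21≡5 → F
E(4): 3·(4−18)=-42≡10 → K

ULDFK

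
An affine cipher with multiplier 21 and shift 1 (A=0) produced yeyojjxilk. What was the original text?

lplnoogjyt

The inverse of 21 mod 26 is 5, since 21·5=105≡1. Apply D(y)=5·(y−1) mod 26:
y(24): 5·(24−1)=115≡11 → l
e(4): 5·(4−1)=15 → p
y(24): 5·(24−1)=115≡11 → l
o(14): 5·(14−1)=65≡13 → n
j(9): 5·(9−1)=40≡14 → o
j(9): 5·(9−1)=40≡14 → o
x(23): 5·(23−1)=110≡6 → g
i(8): 5·(8−1)=35≡9 → j
l(11): 5·(11−1)=50≡24 → y
k(10): 5·(10−1)=45≡19 → t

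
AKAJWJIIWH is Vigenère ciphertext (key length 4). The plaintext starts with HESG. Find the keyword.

Subtract each crib letter from the matching ciphertext letter (mod 26):
A(0)−H(7)=-7≡19 → T
K(10)−E(4)=6 → G
A(0)−S(18)=-18≡8 → I
J(9)−G(6)=3 → D

TGID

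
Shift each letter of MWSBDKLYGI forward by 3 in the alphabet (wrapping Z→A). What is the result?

M(12): 12+3=15 → P
W(22): 22+3=25 → Z
S(18): 18+3=21 → V
B(1): 1+3=4 → E
D(3): 3+3=6 → G
K(10): 10+3=13 → N
L(11): 11+3=14 → O
Y(24): 24+3=27≡1 → B
G(6): 6+3=9 → J
I(8): 8+3=11 → L

PZVEGNOBJL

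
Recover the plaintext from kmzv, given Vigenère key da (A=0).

Repeat the key across the ciphertext: dada
k(10)−d(3): 7 → h
m(12)−a(0): 12 → m
z(25)−d(3): 22 → w
v(21)−a(0): 21 → v

hmwv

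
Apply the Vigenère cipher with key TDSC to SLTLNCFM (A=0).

Repeat the key across the message: TDSCTDSC
S(18)+T(19): 37≡11 → L
L(11)+D(3): 14 → O
T(19)+S(18): 37≡11 → L
L(11)+C(2): 13 → N
N(13)+T(19): 32≡6 → G
C(2)+D(3): 5 → F
F(5)+S(18): 23 → X
M(12)+C(2): 14 → O

LOLNGFXO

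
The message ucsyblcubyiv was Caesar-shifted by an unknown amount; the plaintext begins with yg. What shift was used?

From the crib: u(20)−y(24)=-4≡22, so the shift is 22.

22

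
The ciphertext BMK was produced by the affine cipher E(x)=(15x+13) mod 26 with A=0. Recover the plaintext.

UTF

The inverse of 15 mod 26 is 7, since 15·7=105≡1. Apply D(y)=7·(y−13) mod 26:
B(1): 7·(1−13)=-84≡20 → U
M(12): 7·(12−13)=-7≡19 → T
K(10): 7·(10−13)=-21≡5 → F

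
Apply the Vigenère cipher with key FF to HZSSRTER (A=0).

Repeat the key across the message: FFFFFFFF
H(7)+F(5): 12 → M
Z(25)+F(5): 30≡4 → E
S(18)+F(5): 23 → X
S(18)+F(5): 23 → X
R(17)+F(5): 22 → W
T(19)+F(5): 24 → Y
E(4)+F(5): 9 → J
R(17)+F(5): 22 → W

MEXXWYJW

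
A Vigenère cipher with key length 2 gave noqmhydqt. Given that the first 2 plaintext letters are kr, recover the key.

dx

Subtract each crib letter from the matching ciphertext letter (mod 26):
n(13)−k(10)=3 → d
o(14)−r(17)=-3≡23 → x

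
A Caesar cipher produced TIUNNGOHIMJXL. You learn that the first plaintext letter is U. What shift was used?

From the crib: T(19)−U(20)=-1≡25, so the shift is 25.

25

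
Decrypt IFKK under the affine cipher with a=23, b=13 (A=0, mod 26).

TUBB

The inverse of 23 mod 26 is 17, since 23·17=391≡1. Apply D(y)=17·(y−13) mod 26:
I(8): 17·(8−13)=-85≡19 → T
F(5): 17·(5−13)=-136≡20 → U
K(10): 17·(10−13)=-51≡1 → B
K(10): 17·(10−13)=-51≡1 → B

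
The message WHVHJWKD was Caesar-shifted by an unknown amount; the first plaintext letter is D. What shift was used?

19

From the crib: W(22)−D(3)=19, so the shift is 19.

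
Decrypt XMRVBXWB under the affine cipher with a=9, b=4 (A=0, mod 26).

FYNZRFCR

The inverse of 9 mod 26 is 3, since 9·3=27≡1. Apply D(y)=3·(y−4) mod 26:
X(23): 3·(23−4)=57≡5 → F
M(12): 3·(12−4)=24 → Y
R(17): 3·(17−4)=39≡13 → N
V(21): 3·(21−4)=51≡25 → Z
B(1): 3·(1−4)=-9≡17 → R
X(23): 3·(23−4)=57≡5 → F
W(22): 3·(22−4)=54≡2 → C
B(1): 3·(1−4)=-9≡17 → R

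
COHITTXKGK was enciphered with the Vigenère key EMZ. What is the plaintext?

Repeat the key across the ciphertext: EMZEMZEMZE
C(2)−E(4): -2≡24 → Y
O(14)−M(12): 2 → C
H(7)−Z(25): -18≡8 → I
I(8)−E(4): 4 → E
T(19)−M(12): 7 → H
T(19)−Z(25): -6≡20 → U
X(23)−E(4): 19 → T
K(10)−M(12): -2≡24 → Y
G(6)−Z(25): -19≡7 → H
K(10)−E(4): 6 → G

YCIEHUTYHG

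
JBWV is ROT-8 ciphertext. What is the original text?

BTON

J(9): 9−8=1 → B
B(1): 1−8=-7≡19 → T
W(22): 22−8=14 → O
V(21): 21−8=13 → N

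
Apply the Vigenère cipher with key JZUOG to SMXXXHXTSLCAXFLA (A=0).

BLRLDQWNGRLZRTRJ

Repeat the key across the message: JZUOGJZUOGJZUOGJ
S(18)+J(9): 27≡1 → B
M(12)+Z(25): 37≡11 → L
X(23)+U(20): 43≡17 → R
X(23)+O(14): 37≡11 → L
X(23)+G(6): 29≡3 → D
H(7)+J(9): 16 → Q
X(23)+Z(25): 48≡22 → W
T(19)+U(20): 39≡13 → N
S(18)+O(14): 32≡6 → G
L(11)+G(6): 17 → R
C(2)+J(9): 11 → L
A(0)+Z(25): 25 → Z
X(23)+U(20): 43≡17 → R
F(5)+O(14): 19 → T
L(11)+G(6): 17 → R
A(0)+J(9): 9 → J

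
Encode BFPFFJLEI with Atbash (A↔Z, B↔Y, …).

YUKUUQOVR

B(1) → Y(24)
F(5) → U(20)
P(15) → K(10)
F(5) → U(20)
F(5) → U(20)
J(9) → Q(16)
L(11) → O(14)
E(4) → V(21)
I(8) → R(17)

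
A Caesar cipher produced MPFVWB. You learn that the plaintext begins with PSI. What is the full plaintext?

From the crib: M(12)−P(15)=-3≡23, so the shift is 23.
Subtract 23 from each ciphertext letter:
M(12): 12−23=-11≡15 → P
P(15): 15−23=-8≡18 → S
F(5): 5−23=-18≡8 → I
V(21): 21−23=-2≡24 → Y
W(22): 22−23=-1≡25 → Z
B(1): 1−23=-22≡4 → E

PSIYZE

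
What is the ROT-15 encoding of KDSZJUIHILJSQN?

K(10): 10+15=25 → Z
D(3): 3+15=18 → S
S(18): 18+15=33≡7 → H
Z(25): 25+15=40≡14 → O
J(9): 9+15=24 → Y
U(20): 20+15=35≡9 → J
I(8): 8+15=23 → X
H(7): 7+15=22 → W
I(8): 8+15=23 → X
L(11): 11+15=26≡0 → A
J(9): 9+15=24 → Y
S(18): 18+15=33≡7 → H
Q(16): 16+15=31≡5 → F
N(13): 13+15=28≡2 → C

ZSHOYJXWXAYHFC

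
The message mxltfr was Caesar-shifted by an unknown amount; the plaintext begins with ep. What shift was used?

From the crib: m(12)−e(4)=8, so the shift is 8.

8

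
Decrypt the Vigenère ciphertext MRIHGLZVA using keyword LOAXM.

Repeat the key across the ciphertext: LOAXMLOAX
M(12)−L(11): 1 → B
R(17)−O(14): 3 → D
I(8)−A(0): 8 → I
H(7)−X(23): -16≡10 → K
G(6)−M(12): -6≡20 → U
L(11)−L(11): 0 → A
Z(25)−O(14): 11 → L
V(21)−A(0): 21 → V
A(0)−X(23): -23≡3 → D

BDIKUALVD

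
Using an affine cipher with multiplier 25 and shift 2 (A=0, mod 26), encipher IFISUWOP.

I(8): 25·8+2=202≡20 → U
F(5): 25·5+2=127≡23 → X
I(8): 25·8+2=202≡20 → U
S(18): 25·18+2=452≡10 → K
U(20): 25·20+2=502≡8 → I
W(22): 25·22+2=552≡6 → G
O(14): 25·14+2=352≡14 → O
P(15): 25·15+2=377≡13 → N

UXUKIGON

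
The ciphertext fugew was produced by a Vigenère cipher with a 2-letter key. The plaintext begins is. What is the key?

Subtract each crib letter from the matching ciphertext letter (mod 26):
f(5)−i(8)=-3≡23 → x
u(20)−s(18)=2 → c

xc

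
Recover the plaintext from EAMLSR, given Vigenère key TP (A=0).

Repeat the key across the ciphertext: TPTPTP
E(4)−T(19): -15≡11 → L
A(0)−P(15): -15≡11 → L
M(12)−T(19): -7≡19 → T
L(11)−P(15): -4≡22 → W
S(18)−T(19): -1≡25 → Z
R(17)−P(15): 2 → C

LLTWZC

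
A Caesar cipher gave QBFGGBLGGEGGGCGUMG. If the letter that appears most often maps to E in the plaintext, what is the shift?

2

The most frequent ciphertext letter is G (appears 9 times).
G is position 6; E is position 4.
Shift = 2.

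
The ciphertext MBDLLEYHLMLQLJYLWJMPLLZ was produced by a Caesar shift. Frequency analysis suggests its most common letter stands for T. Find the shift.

The most frequent ciphertext letter is L (appears 8 times).
L is position 11; T is position 19.
Shift = -8≡18.

18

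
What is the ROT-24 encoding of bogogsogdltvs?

b(1): 1+24=25 → z
o(14): 14+24=38≡12 → m
g(6): 6+24=30≡4 → e
o(14): 14+24=38≡12 → m
g(6): 6+24=30≡4 → e
s(18): 18+24=42≡16 → q
o(14): 14+24=38≡12 → m
g(6): 6+24=30≡4 → e
d(3): 3+24=27≡1 → b
l(11): 11+24=35≡9 → j
t(19): 19+24=43≡17 → r
v(21): 21+24=45≡19 → t
s(18): 18+24=42≡16 → q

zmemeqmebjrtq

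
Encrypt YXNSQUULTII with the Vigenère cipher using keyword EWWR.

CTJJUQQCXEE

Repeat the key across the message: EWWREWWREWW
Y(24)+E(4): 28≡2 → C
X(23)+W(22): 45≡19 → T
N(13)+W(22): 35≡9 → J
S(18)+R(17): 35≡9 → J
Q(16)+E(4): 20 → U
U(20)+W(22): 42≡16 → Q
U(20)+W(22): 42≡16 → Q
L(11)+R(17): 28≡2 → C
T(19)+E(4): 23 → X
I(8)+W(22): 30≡4 → E
I(8)+W(22): 30≡4 → E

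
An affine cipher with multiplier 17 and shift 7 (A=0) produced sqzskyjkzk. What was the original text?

The inverse of 17 mod 26 is 23, since 17·23=391≡1. Apply D(y)=23·(y−7) mod 26:
s(18): 23·(18−7)=253≡19 → t
q(16): 23·(16−7)=207≡25 → z
z(25): 23·(25−7)=414≡24 → y
s(18): 23·(18−7)=253≡19 → t
k(10): 23·(10−7)=69≡17 → r
y(24): 23·(24−7)=391≡1 → b
j(9): 23·(9−7)=46≡20 → u
k(10): 23·(10−7)=69≡17 → r
z(25): 23·(25−7)=414≡24 → y
k(10): 23·(10−7)=69≡17 → r

tzytrburyr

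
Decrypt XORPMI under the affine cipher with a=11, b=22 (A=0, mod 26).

TEJXSU

The inverse of 11 mod 26 is 19, since 11·19=209≡1. Apply D(y)=19·(y−22) mod 26:
X(23): 19·(23−22)=19 → T
O(14): 19·(14−22)=-152≡4 → E
R(17): 19·(17−22)=-95≡9 → J
P(15): 19·(15−22)=-133≡23 → X
M(12): 19·(12−22)=-190≡18 → S
I(8): 19·(8−22)=-266≡20 → U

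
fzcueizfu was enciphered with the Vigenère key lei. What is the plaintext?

Repeat the key across the ciphertext: leileilei
f(5)−l(11): -6≡20 → u
z(25)−e(4): 21 → v
c(2)−i(8): -6≡20 → u
u(20)−l(11): 9 → j
e(4)−e(4): 0 → a
i(8)−i(8): 0 → a
z(25)−l(11): 14 → o
f(5)−e(4): 1 → b
u(20)−i(8): 12 → m

uvujaaobm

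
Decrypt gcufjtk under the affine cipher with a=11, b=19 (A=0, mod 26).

nptusal

The inverse of 11 mod 26 is 19, since 11·19=209≡1. Apply D(y)=19·(y−19) mod 26:
g(6): 19·(6−19)=-247≡13 → n
c(2): 19·(2−19)=-323≡15 → p
u(20): 19·(20−19)=19 → t
f(5): 19·(5−19)=-266≡20 → u
j(9): 19·(9−19)=-190≡18 → s
t(19): 19·(19−19)=0 → a
k(10): 19·(10−19)=-171≡11 → l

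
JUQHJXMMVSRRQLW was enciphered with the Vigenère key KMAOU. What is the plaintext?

Repeat the key across the ciphertext: KMAOUKMAOUKMAOU
J(9)−K(10): -1≡25 → Z
U(20)−M(12): 8 → I
Q(16)−A(0): 16 → Q
H(7)−O(14): -7≡19 → T
J(9)−U(20): -11≡15 → P
X(23)−K(10): 13 → N
M(12)−M(12): 0 → A
M(12)−A(0): 12 → M
V(21)−O(14): 7 → H
S(18)−U(20): -2≡24 → Y
R(17)−K(10): 7 → H
R(17)−M(12): 5 → F
Q(16)−A(0): 16 → Q
L(11)−O(14): -3≡23 → X
W(22)−U(20): 2 → C

ZIQTPNAMHYHFQXC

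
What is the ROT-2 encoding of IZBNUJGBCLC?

I(8): 8+2=10 → K
Z(25): 25+2=27≡1 → B
B(1): 1+2=3 → D
N(13): 13+2=15 → P
U(20): 20+2=22 → W
J(9): 9+2=11 → L
G(6): 6+2=8 → I
B(1): 1+2=3 → D
C(2): 2+2=4 → E
L(11): 11+2=13 → N
C(2): 2+2=4 → E

KBDPWLIDENE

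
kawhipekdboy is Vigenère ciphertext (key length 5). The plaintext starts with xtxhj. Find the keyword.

nhzaz

Subtract each crib letter from the matching ciphertext letter (mod 26):
k(10)−x(23)=-13≡13 → n
a(0)−t(19)=-19≡7 → h
w(22)−x(23)=-1≡25 → z
h(7)−h(7)=0 → a
i(8)−j(9)=-1≡25 → z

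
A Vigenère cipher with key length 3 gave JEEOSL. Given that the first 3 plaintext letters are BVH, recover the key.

IJX

Subtract each crib letter from the matching ciphertext letter (mod 26):
J(9)−B(1)=8 → I
E(4)−V(21)=-17≡9 → J
E(4)−H(7)=-3≡23 → X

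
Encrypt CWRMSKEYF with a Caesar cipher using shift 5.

HBWRXPJDK

C(2): 2+5=7 → H
W(22): 22+5=27≡1 → B
R(17): 17+5=22 → W
M(12): 12+5=17 → R
S(18): 18+5=23 → X
K(10): 10+5=15 → P
E(4): 4+5=9 → J
Y(24): 24+5=29≡3 → D
F(5): 5+5=10 → K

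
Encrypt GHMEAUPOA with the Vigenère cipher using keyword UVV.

Repeat the key across the message: UVVUVVUVV
G(6)+U(20): 26≡0 → A
H(7)+V(21): 28≡2 → C
M(12)+V(21): 33≡7 → H
E(4)+U(20): 24 → Y
A(0)+V(21): 21 → V
U(20)+V(21): 41≡15 → P
P(15)+U(20): 35≡9 → J
O(14)+V(21): 35≡9 → J
A(0)+V(21): 21 → V

ACHYVPJJV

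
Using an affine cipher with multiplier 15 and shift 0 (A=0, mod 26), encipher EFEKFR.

E(4): 15·4+0=60≡8 → I
F(5): 15·5+0=75≡23 → X
E(4): 15·4+0=60≡8 → I
K(10): 15·10+0=150≡20 → U
F(5): 15·5+0=75≡23 → X
R(17): 15·17+0=255≡21 → V

IXIUXV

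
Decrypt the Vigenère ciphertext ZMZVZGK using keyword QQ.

Repeat the key across the ciphertext: QQQQQQQ
Z(25)−Q(16): 9 → J
M(12)−Q(16): -4≡22 → W
Z(25)−Q(16): 9 → J
V(21)−Q(16): 5 → F
Z(25)−Q(16): 9 → J
G(6)−Q(16): -10≡16 → Q
K(10)−Q(16): -6≡20 → U

JWJFJQU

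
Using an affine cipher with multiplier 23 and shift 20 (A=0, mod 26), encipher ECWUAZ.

E(4): 23·4+20=112≡8 → I
C(2): 23·2+20=66≡14 → O
W(22): 23·22+20=526≡6 → G
U(20): 23·20+20=480≡12 → M
A(0): 23·0+20=20 → U
Z(25): 23·25+20=595≡23 → X

IOGMUX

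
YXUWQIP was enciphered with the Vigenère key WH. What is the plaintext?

CQYPUBT

Repeat the key across the ciphertext: WHWHWHW
Y(24)−W(22): 2 → C
X(23)−H(7): 16 → Q
U(20)−W(22): -2≡24 → Y
W(22)−H(7): 15 → P
Q(16)−W(22): -6≡20 → U
I(8)−H(7): 1 → B
P(15)−W(22): -7≡19 → T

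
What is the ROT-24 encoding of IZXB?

I(8): 8+24=32≡6 → G
Z(25): 25+24=49≡23 → X
X(23): 23+24=47≡21 → V
B(1): 1+24=25 → Z

GXVZ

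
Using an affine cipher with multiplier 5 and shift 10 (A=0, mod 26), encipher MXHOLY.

M(12): 5·12+10=70≡18 → S
X(23): 5·23+10=125≡21 → V
H(7): 5·7+10=45≡19 → T
O(14): 5·14+10=80≡2 → C
L(11): 5·11+10=65≡13 → N
Y(24): 5·24+10=130≡0 → A

SVTCNA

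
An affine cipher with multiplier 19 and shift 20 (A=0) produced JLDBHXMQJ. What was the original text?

The inverse of 19 mod 26 is 11, since 19·11=209≡1. Apply D(y)=11·(y−20) mod 26:
J(9): 11·(9−20)=-121≡9 → J
L(11): 11·(11−20)=-99≡5 → F
D(3): 11·(3−20)=-187≡21 → V
B(1): 11·(1−20)=-209≡25 → Z
H(7): 11·(7−20)=-143≡13 → N
X(23): 11·(23−20)=33≡7 → H
M(12): 11·(12−20)=-88≡16 → Q
Q(16): 11·(16−20)=-44≡8 → I
J(9): 11·(9−20)=-121≡9 → J

JFVZNHQIJ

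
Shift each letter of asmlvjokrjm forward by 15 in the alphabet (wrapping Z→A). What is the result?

phbakydzgyb

a(0): 0+15=15 → p
s(18): 18+15=33≡7 → h
m(12): 12+15=27≡1 → b
l(11): 11+15=26≡0 → a
v(21): 21+15=36≡10 → k
j(9): 9+15=24 → y
o(14): 14+15=29≡3 → d
k(10): 10+15=25 → z
r(17): 17+15=32≡6 → g
j(9): 9+15=24 → y
m(12): 12+15=27≡1 → b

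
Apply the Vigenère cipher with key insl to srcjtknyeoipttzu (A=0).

Repeat the key across the message: inslinslinslinsl
s(18)+i(8): 26≡0 → a
r(17)+n(13): 30≡4 → e
c(2)+s(18): 20 → u
j(9)+l(11): 20 → u
t(19)+i(8): 27≡1 → b
k(10)+n(13): 23 → x
n(13)+s(18): 31≡5 → f
y(24)+l(11): 35≡9 → j
e(4)+i(8): 12 → m
o(14)+n(13): 27≡1 → b
i(8)+s(18): 26≡0 → a
p(15)+l(11): 26≡0 → a
t(19)+i(8): 27≡1 → b
t(19)+n(13): 32≡6 → g
z(25)+s(18): 43≡17 → r
u(20)+l(11): 31≡5 → f

aeuubxfjmbaabgrf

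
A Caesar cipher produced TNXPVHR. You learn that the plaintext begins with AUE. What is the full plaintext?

From the crib: T(19)−A(0)=19, so the shift is 19.
Subtract 19 from each ciphertext letter:
T(19): 19−19=0 → A
N(13): 13−19=-6≡20 → U
X(23): 23−19=4 → E
P(15): 15−19=-4≡22 → W
V(21): 21−19=2 → C
H(7): 7−19=-12≡14 → O
R(17): 17−19=-2≡24 → Y

AUEWCOY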